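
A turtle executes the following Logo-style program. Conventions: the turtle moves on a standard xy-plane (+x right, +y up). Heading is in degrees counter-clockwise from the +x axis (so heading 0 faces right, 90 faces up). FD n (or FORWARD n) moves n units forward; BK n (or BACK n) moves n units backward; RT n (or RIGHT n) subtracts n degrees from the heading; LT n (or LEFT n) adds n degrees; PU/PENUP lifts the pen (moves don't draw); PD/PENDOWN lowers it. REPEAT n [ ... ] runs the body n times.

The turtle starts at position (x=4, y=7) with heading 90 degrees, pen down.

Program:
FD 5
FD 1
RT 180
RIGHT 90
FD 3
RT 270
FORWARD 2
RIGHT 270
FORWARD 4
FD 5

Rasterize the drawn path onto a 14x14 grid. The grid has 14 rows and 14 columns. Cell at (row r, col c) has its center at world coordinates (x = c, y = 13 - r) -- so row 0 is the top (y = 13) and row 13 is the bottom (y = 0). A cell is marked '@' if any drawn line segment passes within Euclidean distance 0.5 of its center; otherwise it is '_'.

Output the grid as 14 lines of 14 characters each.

Answer: _@@@@_________
_@__@_________
_@@@@@@@@@@___
____@_________
____@_________
____@_________
____@_________
______________
______________
______________
______________
______________
______________
______________

Derivation:
Segment 0: (4,7) -> (4,12)
Segment 1: (4,12) -> (4,13)
Segment 2: (4,13) -> (1,13)
Segment 3: (1,13) -> (1,11)
Segment 4: (1,11) -> (5,11)
Segment 5: (5,11) -> (10,11)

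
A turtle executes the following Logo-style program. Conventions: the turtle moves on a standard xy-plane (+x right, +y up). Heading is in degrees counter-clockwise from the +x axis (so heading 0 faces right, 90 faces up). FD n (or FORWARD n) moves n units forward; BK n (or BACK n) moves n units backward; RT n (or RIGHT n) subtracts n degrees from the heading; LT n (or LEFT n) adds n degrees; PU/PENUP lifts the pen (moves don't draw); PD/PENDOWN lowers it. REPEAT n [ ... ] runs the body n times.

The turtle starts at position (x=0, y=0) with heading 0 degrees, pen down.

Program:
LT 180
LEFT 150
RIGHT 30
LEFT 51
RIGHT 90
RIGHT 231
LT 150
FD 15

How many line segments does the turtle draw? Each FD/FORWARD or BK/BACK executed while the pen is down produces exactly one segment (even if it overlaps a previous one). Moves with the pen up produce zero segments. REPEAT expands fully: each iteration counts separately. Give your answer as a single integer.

Answer: 1

Derivation:
Executing turtle program step by step:
Start: pos=(0,0), heading=0, pen down
LT 180: heading 0 -> 180
LT 150: heading 180 -> 330
RT 30: heading 330 -> 300
LT 51: heading 300 -> 351
RT 90: heading 351 -> 261
RT 231: heading 261 -> 30
LT 150: heading 30 -> 180
FD 15: (0,0) -> (-15,0) [heading=180, draw]
Final: pos=(-15,0), heading=180, 1 segment(s) drawn
Segments drawn: 1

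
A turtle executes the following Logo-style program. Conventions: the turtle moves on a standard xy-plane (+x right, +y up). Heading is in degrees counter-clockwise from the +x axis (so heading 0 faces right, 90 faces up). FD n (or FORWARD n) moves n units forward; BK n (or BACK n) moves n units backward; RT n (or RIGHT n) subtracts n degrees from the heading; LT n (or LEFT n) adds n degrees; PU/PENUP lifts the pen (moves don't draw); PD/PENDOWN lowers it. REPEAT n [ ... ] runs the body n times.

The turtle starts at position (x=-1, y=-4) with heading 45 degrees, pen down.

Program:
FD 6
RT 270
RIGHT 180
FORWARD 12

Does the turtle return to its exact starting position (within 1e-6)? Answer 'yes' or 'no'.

Answer: no

Derivation:
Executing turtle program step by step:
Start: pos=(-1,-4), heading=45, pen down
FD 6: (-1,-4) -> (3.243,0.243) [heading=45, draw]
RT 270: heading 45 -> 135
RT 180: heading 135 -> 315
FD 12: (3.243,0.243) -> (11.728,-8.243) [heading=315, draw]
Final: pos=(11.728,-8.243), heading=315, 2 segment(s) drawn

Start position: (-1, -4)
Final position: (11.728, -8.243)
Distance = 13.416; >= 1e-6 -> NOT closed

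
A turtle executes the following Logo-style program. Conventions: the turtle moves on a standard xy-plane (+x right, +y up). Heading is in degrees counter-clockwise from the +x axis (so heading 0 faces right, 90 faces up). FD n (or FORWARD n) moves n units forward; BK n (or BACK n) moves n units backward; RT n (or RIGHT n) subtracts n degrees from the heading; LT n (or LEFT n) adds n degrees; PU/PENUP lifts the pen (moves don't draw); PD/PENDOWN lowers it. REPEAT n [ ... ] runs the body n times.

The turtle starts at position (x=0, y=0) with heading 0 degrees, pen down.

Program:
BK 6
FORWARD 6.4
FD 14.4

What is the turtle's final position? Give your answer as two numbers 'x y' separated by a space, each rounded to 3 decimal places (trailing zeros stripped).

Answer: 14.8 0

Derivation:
Executing turtle program step by step:
Start: pos=(0,0), heading=0, pen down
BK 6: (0,0) -> (-6,0) [heading=0, draw]
FD 6.4: (-6,0) -> (0.4,0) [heading=0, draw]
FD 14.4: (0.4,0) -> (14.8,0) [heading=0, draw]
Final: pos=(14.8,0), heading=0, 3 segment(s) drawn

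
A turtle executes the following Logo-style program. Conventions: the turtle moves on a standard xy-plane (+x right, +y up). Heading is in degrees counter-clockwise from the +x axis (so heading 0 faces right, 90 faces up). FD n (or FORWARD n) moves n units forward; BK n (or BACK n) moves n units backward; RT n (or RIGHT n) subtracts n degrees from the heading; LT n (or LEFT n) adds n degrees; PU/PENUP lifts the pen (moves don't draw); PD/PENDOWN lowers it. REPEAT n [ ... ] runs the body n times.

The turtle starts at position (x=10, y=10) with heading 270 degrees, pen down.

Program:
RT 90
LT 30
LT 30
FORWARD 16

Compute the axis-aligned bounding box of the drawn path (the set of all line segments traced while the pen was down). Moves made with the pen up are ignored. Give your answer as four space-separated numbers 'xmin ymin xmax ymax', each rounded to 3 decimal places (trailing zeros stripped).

Answer: 2 -3.856 10 10

Derivation:
Executing turtle program step by step:
Start: pos=(10,10), heading=270, pen down
RT 90: heading 270 -> 180
LT 30: heading 180 -> 210
LT 30: heading 210 -> 240
FD 16: (10,10) -> (2,-3.856) [heading=240, draw]
Final: pos=(2,-3.856), heading=240, 1 segment(s) drawn

Segment endpoints: x in {2, 10}, y in {-3.856, 10}
xmin=2, ymin=-3.856, xmax=10, ymax=10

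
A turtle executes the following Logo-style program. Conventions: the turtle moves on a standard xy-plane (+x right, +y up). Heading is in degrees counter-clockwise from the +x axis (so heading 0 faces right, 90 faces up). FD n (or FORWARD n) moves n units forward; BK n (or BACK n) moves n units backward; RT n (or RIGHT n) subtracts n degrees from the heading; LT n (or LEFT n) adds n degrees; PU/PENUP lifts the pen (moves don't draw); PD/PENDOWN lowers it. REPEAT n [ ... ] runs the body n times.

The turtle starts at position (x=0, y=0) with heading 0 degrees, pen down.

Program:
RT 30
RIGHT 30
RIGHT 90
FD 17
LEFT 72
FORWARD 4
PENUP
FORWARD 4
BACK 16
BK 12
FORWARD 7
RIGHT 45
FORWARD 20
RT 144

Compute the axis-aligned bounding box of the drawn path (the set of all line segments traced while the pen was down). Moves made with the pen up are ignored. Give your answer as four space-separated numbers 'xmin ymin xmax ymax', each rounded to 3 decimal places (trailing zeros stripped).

Executing turtle program step by step:
Start: pos=(0,0), heading=0, pen down
RT 30: heading 0 -> 330
RT 30: heading 330 -> 300
RT 90: heading 300 -> 210
FD 17: (0,0) -> (-14.722,-8.5) [heading=210, draw]
LT 72: heading 210 -> 282
FD 4: (-14.722,-8.5) -> (-13.891,-12.413) [heading=282, draw]
PU: pen up
FD 4: (-13.891,-12.413) -> (-13.059,-16.325) [heading=282, move]
BK 16: (-13.059,-16.325) -> (-16.386,-0.675) [heading=282, move]
BK 12: (-16.386,-0.675) -> (-18.881,11.063) [heading=282, move]
FD 7: (-18.881,11.063) -> (-17.425,4.216) [heading=282, move]
RT 45: heading 282 -> 237
FD 20: (-17.425,4.216) -> (-28.318,-12.557) [heading=237, move]
RT 144: heading 237 -> 93
Final: pos=(-28.318,-12.557), heading=93, 2 segment(s) drawn

Segment endpoints: x in {-14.722, -13.891, 0}, y in {-12.413, -8.5, 0}
xmin=-14.722, ymin=-12.413, xmax=0, ymax=0

Answer: -14.722 -12.413 0 0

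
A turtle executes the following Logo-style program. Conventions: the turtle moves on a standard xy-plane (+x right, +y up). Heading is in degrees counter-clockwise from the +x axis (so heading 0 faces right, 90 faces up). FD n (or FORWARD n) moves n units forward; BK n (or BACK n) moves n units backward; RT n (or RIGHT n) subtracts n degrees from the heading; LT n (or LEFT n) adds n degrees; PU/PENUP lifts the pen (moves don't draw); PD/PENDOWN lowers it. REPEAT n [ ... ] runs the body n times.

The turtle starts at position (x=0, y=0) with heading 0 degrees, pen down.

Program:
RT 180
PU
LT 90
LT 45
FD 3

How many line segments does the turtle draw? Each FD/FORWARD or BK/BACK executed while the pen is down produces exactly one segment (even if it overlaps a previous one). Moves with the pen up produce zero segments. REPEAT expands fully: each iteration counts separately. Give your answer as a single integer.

Answer: 0

Derivation:
Executing turtle program step by step:
Start: pos=(0,0), heading=0, pen down
RT 180: heading 0 -> 180
PU: pen up
LT 90: heading 180 -> 270
LT 45: heading 270 -> 315
FD 3: (0,0) -> (2.121,-2.121) [heading=315, move]
Final: pos=(2.121,-2.121), heading=315, 0 segment(s) drawn
Segments drawn: 0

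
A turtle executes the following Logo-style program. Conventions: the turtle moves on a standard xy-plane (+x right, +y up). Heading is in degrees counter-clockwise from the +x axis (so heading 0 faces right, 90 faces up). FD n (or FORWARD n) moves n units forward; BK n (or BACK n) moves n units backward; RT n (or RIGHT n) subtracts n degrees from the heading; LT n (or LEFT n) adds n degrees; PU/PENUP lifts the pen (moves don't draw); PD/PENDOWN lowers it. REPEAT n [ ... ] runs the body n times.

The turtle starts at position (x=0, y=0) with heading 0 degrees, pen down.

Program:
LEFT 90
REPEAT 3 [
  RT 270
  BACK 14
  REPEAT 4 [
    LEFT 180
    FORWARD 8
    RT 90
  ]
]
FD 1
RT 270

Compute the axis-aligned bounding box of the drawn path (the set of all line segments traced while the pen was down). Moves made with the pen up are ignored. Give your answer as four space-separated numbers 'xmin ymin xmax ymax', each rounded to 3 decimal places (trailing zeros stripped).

Answer: -8 0 22 22

Derivation:
Executing turtle program step by step:
Start: pos=(0,0), heading=0, pen down
LT 90: heading 0 -> 90
REPEAT 3 [
  -- iteration 1/3 --
  RT 270: heading 90 -> 180
  BK 14: (0,0) -> (14,0) [heading=180, draw]
  REPEAT 4 [
    -- iteration 1/4 --
    LT 180: heading 180 -> 0
    FD 8: (14,0) -> (22,0) [heading=0, draw]
    RT 90: heading 0 -> 270
    -- iteration 2/4 --
    LT 180: heading 270 -> 90
    FD 8: (22,0) -> (22,8) [heading=90, draw]
    RT 90: heading 90 -> 0
    -- iteration 3/4 --
    LT 180: heading 0 -> 180
    FD 8: (22,8) -> (14,8) [heading=180, draw]
    RT 90: heading 180 -> 90
    -- iteration 4/4 --
    LT 180: heading 90 -> 270
    FD 8: (14,8) -> (14,0) [heading=270, draw]
    RT 90: heading 270 -> 180
  ]
  -- iteration 2/3 --
  RT 270: heading 180 -> 270
  BK 14: (14,0) -> (14,14) [heading=270, draw]
  REPEAT 4 [
    -- iteration 1/4 --
    LT 180: heading 270 -> 90
    FD 8: (14,14) -> (14,22) [heading=90, draw]
    RT 90: heading 90 -> 0
    -- iteration 2/4 --
    LT 180: heading 0 -> 180
    FD 8: (14,22) -> (6,22) [heading=180, draw]
    RT 90: heading 180 -> 90
    -- iteration 3/4 --
    LT 180: heading 90 -> 270
    FD 8: (6,22) -> (6,14) [heading=270, draw]
    RT 90: heading 270 -> 180
    -- iteration 4/4 --
    LT 180: heading 180 -> 0
    FD 8: (6,14) -> (14,14) [heading=0, draw]
    RT 90: heading 0 -> 270
  ]
  -- iteration 3/3 --
  RT 270: heading 270 -> 0
  BK 14: (14,14) -> (0,14) [heading=0, draw]
  REPEAT 4 [
    -- iteration 1/4 --
    LT 180: heading 0 -> 180
    FD 8: (0,14) -> (-8,14) [heading=180, draw]
    RT 90: heading 180 -> 90
    -- iteration 2/4 --
    LT 180: heading 90 -> 270
    FD 8: (-8,14) -> (-8,6) [heading=270, draw]
    RT 90: heading 270 -> 180
    -- iteration 3/4 --
    LT 180: heading 180 -> 0
    FD 8: (-8,6) -> (0,6) [heading=0, draw]
    RT 90: heading 0 -> 270
    -- iteration 4/4 --
    LT 180: heading 270 -> 90
    FD 8: (0,6) -> (0,14) [heading=90, draw]
    RT 90: heading 90 -> 0
  ]
]
FD 1: (0,14) -> (1,14) [heading=0, draw]
RT 270: heading 0 -> 90
Final: pos=(1,14), heading=90, 16 segment(s) drawn

Segment endpoints: x in {-8, -8, 0, 0, 0, 0, 1, 6, 6, 14, 14, 14, 22}, y in {0, 0, 0, 6, 6, 8, 8, 14, 14, 22}
xmin=-8, ymin=0, xmax=22, ymax=22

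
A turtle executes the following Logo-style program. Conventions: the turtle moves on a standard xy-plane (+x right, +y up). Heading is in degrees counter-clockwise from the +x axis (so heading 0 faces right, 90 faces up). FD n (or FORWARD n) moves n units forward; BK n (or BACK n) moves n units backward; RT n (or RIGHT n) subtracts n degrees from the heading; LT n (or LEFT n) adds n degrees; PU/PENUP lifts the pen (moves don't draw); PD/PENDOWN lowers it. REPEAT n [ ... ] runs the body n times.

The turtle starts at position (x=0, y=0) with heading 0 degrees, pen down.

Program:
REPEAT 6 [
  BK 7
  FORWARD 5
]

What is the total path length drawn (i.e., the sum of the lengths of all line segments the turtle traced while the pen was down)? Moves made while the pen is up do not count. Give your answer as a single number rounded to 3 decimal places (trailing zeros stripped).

Executing turtle program step by step:
Start: pos=(0,0), heading=0, pen down
REPEAT 6 [
  -- iteration 1/6 --
  BK 7: (0,0) -> (-7,0) [heading=0, draw]
  FD 5: (-7,0) -> (-2,0) [heading=0, draw]
  -- iteration 2/6 --
  BK 7: (-2,0) -> (-9,0) [heading=0, draw]
  FD 5: (-9,0) -> (-4,0) [heading=0, draw]
  -- iteration 3/6 --
  BK 7: (-4,0) -> (-11,0) [heading=0, draw]
  FD 5: (-11,0) -> (-6,0) [heading=0, draw]
  -- iteration 4/6 --
  BK 7: (-6,0) -> (-13,0) [heading=0, draw]
  FD 5: (-13,0) -> (-8,0) [heading=0, draw]
  -- iteration 5/6 --
  BK 7: (-8,0) -> (-15,0) [heading=0, draw]
  FD 5: (-15,0) -> (-10,0) [heading=0, draw]
  -- iteration 6/6 --
  BK 7: (-10,0) -> (-17,0) [heading=0, draw]
  FD 5: (-17,0) -> (-12,0) [heading=0, draw]
]
Final: pos=(-12,0), heading=0, 12 segment(s) drawn

Segment lengths:
  seg 1: (0,0) -> (-7,0), length = 7
  seg 2: (-7,0) -> (-2,0), length = 5
  seg 3: (-2,0) -> (-9,0), length = 7
  seg 4: (-9,0) -> (-4,0), length = 5
  seg 5: (-4,0) -> (-11,0), length = 7
  seg 6: (-11,0) -> (-6,0), length = 5
  seg 7: (-6,0) -> (-13,0), length = 7
  seg 8: (-13,0) -> (-8,0), length = 5
  seg 9: (-8,0) -> (-15,0), length = 7
  seg 10: (-15,0) -> (-10,0), length = 5
  seg 11: (-10,0) -> (-17,0), length = 7
  seg 12: (-17,0) -> (-12,0), length = 5
Total = 72

Answer: 72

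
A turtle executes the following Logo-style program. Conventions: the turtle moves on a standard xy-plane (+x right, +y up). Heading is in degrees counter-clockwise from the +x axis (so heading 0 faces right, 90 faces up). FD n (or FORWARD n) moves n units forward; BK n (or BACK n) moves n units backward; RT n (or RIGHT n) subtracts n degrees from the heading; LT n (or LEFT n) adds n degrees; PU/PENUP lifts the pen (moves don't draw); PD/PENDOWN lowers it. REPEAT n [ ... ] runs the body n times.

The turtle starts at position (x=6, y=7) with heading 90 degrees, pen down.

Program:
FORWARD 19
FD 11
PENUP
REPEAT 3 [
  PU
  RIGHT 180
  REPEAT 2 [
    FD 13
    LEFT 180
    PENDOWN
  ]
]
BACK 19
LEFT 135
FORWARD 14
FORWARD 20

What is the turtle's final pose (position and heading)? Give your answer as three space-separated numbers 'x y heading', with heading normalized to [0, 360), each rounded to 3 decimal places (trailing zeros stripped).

Answer: 30.042 80.042 45

Derivation:
Executing turtle program step by step:
Start: pos=(6,7), heading=90, pen down
FD 19: (6,7) -> (6,26) [heading=90, draw]
FD 11: (6,26) -> (6,37) [heading=90, draw]
PU: pen up
REPEAT 3 [
  -- iteration 1/3 --
  PU: pen up
  RT 180: heading 90 -> 270
  REPEAT 2 [
    -- iteration 1/2 --
    FD 13: (6,37) -> (6,24) [heading=270, move]
    LT 180: heading 270 -> 90
    PD: pen down
    -- iteration 2/2 --
    FD 13: (6,24) -> (6,37) [heading=90, draw]
    LT 180: heading 90 -> 270
    PD: pen down
  ]
  -- iteration 2/3 --
  PU: pen up
  RT 180: heading 270 -> 90
  REPEAT 2 [
    -- iteration 1/2 --
    FD 13: (6,37) -> (6,50) [heading=90, move]
    LT 180: heading 90 -> 270
    PD: pen down
    -- iteration 2/2 --
    FD 13: (6,50) -> (6,37) [heading=270, draw]
    LT 180: heading 270 -> 90
    PD: pen down
  ]
  -- iteration 3/3 --
  PU: pen up
  RT 180: heading 90 -> 270
  REPEAT 2 [
    -- iteration 1/2 --
    FD 13: (6,37) -> (6,24) [heading=270, move]
    LT 180: heading 270 -> 90
    PD: pen down
    -- iteration 2/2 --
    FD 13: (6,24) -> (6,37) [heading=90, draw]
    LT 180: heading 90 -> 270
    PD: pen down
  ]
]
BK 19: (6,37) -> (6,56) [heading=270, draw]
LT 135: heading 270 -> 45
FD 14: (6,56) -> (15.899,65.899) [heading=45, draw]
FD 20: (15.899,65.899) -> (30.042,80.042) [heading=45, draw]
Final: pos=(30.042,80.042), heading=45, 8 segment(s) drawn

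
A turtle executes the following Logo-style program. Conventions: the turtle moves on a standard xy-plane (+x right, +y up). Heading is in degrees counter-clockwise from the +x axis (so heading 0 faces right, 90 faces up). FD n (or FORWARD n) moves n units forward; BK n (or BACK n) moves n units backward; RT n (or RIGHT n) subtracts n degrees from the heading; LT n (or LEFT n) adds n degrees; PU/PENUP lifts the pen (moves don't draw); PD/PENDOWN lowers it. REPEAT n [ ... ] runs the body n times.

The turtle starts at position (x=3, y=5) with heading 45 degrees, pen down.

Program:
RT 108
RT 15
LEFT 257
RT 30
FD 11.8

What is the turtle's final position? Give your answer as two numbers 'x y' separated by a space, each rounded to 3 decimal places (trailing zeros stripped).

Answer: -7.115 11.077

Derivation:
Executing turtle program step by step:
Start: pos=(3,5), heading=45, pen down
RT 108: heading 45 -> 297
RT 15: heading 297 -> 282
LT 257: heading 282 -> 179
RT 30: heading 179 -> 149
FD 11.8: (3,5) -> (-7.115,11.077) [heading=149, draw]
Final: pos=(-7.115,11.077), heading=149, 1 segment(s) drawn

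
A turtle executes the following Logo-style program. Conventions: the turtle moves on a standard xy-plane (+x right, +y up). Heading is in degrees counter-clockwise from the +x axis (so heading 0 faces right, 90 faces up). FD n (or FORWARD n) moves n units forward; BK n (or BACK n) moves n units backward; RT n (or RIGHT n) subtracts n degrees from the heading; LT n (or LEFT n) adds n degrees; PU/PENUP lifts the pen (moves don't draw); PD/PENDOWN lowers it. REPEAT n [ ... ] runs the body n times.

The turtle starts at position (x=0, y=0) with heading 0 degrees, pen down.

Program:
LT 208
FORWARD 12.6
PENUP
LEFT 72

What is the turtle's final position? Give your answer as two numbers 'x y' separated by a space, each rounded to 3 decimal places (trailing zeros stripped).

Answer: -11.125 -5.915

Derivation:
Executing turtle program step by step:
Start: pos=(0,0), heading=0, pen down
LT 208: heading 0 -> 208
FD 12.6: (0,0) -> (-11.125,-5.915) [heading=208, draw]
PU: pen up
LT 72: heading 208 -> 280
Final: pos=(-11.125,-5.915), heading=280, 1 segment(s) drawn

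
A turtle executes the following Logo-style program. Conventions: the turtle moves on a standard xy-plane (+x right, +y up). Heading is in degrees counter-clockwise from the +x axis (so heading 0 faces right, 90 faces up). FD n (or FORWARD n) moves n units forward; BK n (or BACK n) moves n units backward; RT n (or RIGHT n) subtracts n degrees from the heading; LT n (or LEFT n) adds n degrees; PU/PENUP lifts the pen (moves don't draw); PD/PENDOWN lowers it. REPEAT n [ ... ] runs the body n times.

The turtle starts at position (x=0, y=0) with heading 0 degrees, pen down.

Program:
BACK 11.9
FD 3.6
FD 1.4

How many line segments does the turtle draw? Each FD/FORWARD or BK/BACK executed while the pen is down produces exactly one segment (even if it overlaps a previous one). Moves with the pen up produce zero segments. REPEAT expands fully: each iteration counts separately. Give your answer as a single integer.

Executing turtle program step by step:
Start: pos=(0,0), heading=0, pen down
BK 11.9: (0,0) -> (-11.9,0) [heading=0, draw]
FD 3.6: (-11.9,0) -> (-8.3,0) [heading=0, draw]
FD 1.4: (-8.3,0) -> (-6.9,0) [heading=0, draw]
Final: pos=(-6.9,0), heading=0, 3 segment(s) drawn
Segments drawn: 3

Answer: 3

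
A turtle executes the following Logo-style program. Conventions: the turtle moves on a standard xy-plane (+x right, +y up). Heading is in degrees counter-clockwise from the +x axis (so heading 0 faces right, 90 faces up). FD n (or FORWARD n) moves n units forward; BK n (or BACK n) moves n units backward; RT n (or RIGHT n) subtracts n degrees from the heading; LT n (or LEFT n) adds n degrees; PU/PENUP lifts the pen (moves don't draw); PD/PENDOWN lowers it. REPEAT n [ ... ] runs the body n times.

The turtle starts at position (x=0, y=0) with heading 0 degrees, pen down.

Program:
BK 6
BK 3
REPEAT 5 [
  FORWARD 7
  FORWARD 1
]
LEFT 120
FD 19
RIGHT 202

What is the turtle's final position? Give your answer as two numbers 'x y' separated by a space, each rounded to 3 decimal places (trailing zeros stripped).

Answer: 21.5 16.454

Derivation:
Executing turtle program step by step:
Start: pos=(0,0), heading=0, pen down
BK 6: (0,0) -> (-6,0) [heading=0, draw]
BK 3: (-6,0) -> (-9,0) [heading=0, draw]
REPEAT 5 [
  -- iteration 1/5 --
  FD 7: (-9,0) -> (-2,0) [heading=0, draw]
  FD 1: (-2,0) -> (-1,0) [heading=0, draw]
  -- iteration 2/5 --
  FD 7: (-1,0) -> (6,0) [heading=0, draw]
  FD 1: (6,0) -> (7,0) [heading=0, draw]
  -- iteration 3/5 --
  FD 7: (7,0) -> (14,0) [heading=0, draw]
  FD 1: (14,0) -> (15,0) [heading=0, draw]
  -- iteration 4/5 --
  FD 7: (15,0) -> (22,0) [heading=0, draw]
  FD 1: (22,0) -> (23,0) [heading=0, draw]
  -- iteration 5/5 --
  FD 7: (23,0) -> (30,0) [heading=0, draw]
  FD 1: (30,0) -> (31,0) [heading=0, draw]
]
LT 120: heading 0 -> 120
FD 19: (31,0) -> (21.5,16.454) [heading=120, draw]
RT 202: heading 120 -> 278
Final: pos=(21.5,16.454), heading=278, 13 segment(s) drawn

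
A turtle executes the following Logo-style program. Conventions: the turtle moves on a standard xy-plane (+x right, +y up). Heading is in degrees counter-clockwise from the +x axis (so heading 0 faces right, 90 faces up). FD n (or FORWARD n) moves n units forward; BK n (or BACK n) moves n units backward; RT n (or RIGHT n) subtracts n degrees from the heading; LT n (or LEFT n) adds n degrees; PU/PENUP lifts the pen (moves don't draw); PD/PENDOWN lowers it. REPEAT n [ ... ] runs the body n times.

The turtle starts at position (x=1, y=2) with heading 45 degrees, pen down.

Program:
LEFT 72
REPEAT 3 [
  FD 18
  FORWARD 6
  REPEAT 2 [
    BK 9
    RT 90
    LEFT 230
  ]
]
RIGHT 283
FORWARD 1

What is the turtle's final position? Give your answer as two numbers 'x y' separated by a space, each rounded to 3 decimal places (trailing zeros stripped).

Answer: 29.944 12.808

Derivation:
Executing turtle program step by step:
Start: pos=(1,2), heading=45, pen down
LT 72: heading 45 -> 117
REPEAT 3 [
  -- iteration 1/3 --
  FD 18: (1,2) -> (-7.172,18.038) [heading=117, draw]
  FD 6: (-7.172,18.038) -> (-9.896,23.384) [heading=117, draw]
  REPEAT 2 [
    -- iteration 1/2 --
    BK 9: (-9.896,23.384) -> (-5.81,15.365) [heading=117, draw]
    RT 90: heading 117 -> 27
    LT 230: heading 27 -> 257
    -- iteration 2/2 --
    BK 9: (-5.81,15.365) -> (-3.785,24.134) [heading=257, draw]
    RT 90: heading 257 -> 167
    LT 230: heading 167 -> 37
  ]
  -- iteration 2/3 --
  FD 18: (-3.785,24.134) -> (10.59,34.967) [heading=37, draw]
  FD 6: (10.59,34.967) -> (15.382,38.578) [heading=37, draw]
  REPEAT 2 [
    -- iteration 1/2 --
    BK 9: (15.382,38.578) -> (8.194,33.162) [heading=37, draw]
    RT 90: heading 37 -> 307
    LT 230: heading 307 -> 177
    -- iteration 2/2 --
    BK 9: (8.194,33.162) -> (17.182,32.691) [heading=177, draw]
    RT 90: heading 177 -> 87
    LT 230: heading 87 -> 317
  ]
  -- iteration 3/3 --
  FD 18: (17.182,32.691) -> (30.346,20.415) [heading=317, draw]
  FD 6: (30.346,20.415) -> (34.734,16.323) [heading=317, draw]
  REPEAT 2 [
    -- iteration 1/2 --
    BK 9: (34.734,16.323) -> (28.152,22.461) [heading=317, draw]
    RT 90: heading 317 -> 227
    LT 230: heading 227 -> 97
    -- iteration 2/2 --
    BK 9: (28.152,22.461) -> (29.249,13.528) [heading=97, draw]
    RT 90: heading 97 -> 7
    LT 230: heading 7 -> 237
  ]
]
RT 283: heading 237 -> 314
FD 1: (29.249,13.528) -> (29.944,12.808) [heading=314, draw]
Final: pos=(29.944,12.808), heading=314, 13 segment(s) drawn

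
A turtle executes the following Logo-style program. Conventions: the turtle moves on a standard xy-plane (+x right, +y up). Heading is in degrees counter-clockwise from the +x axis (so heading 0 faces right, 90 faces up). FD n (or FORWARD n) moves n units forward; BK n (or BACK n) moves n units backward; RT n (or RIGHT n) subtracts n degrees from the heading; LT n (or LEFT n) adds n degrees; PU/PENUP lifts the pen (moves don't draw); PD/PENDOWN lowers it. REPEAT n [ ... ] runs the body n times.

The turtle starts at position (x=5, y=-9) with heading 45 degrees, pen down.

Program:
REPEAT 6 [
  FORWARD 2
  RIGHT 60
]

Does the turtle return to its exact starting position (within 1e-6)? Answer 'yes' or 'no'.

Executing turtle program step by step:
Start: pos=(5,-9), heading=45, pen down
REPEAT 6 [
  -- iteration 1/6 --
  FD 2: (5,-9) -> (6.414,-7.586) [heading=45, draw]
  RT 60: heading 45 -> 345
  -- iteration 2/6 --
  FD 2: (6.414,-7.586) -> (8.346,-8.103) [heading=345, draw]
  RT 60: heading 345 -> 285
  -- iteration 3/6 --
  FD 2: (8.346,-8.103) -> (8.864,-10.035) [heading=285, draw]
  RT 60: heading 285 -> 225
  -- iteration 4/6 --
  FD 2: (8.864,-10.035) -> (7.449,-11.449) [heading=225, draw]
  RT 60: heading 225 -> 165
  -- iteration 5/6 --
  FD 2: (7.449,-11.449) -> (5.518,-10.932) [heading=165, draw]
  RT 60: heading 165 -> 105
  -- iteration 6/6 --
  FD 2: (5.518,-10.932) -> (5,-9) [heading=105, draw]
  RT 60: heading 105 -> 45
]
Final: pos=(5,-9), heading=45, 6 segment(s) drawn

Start position: (5, -9)
Final position: (5, -9)
Distance = 0; < 1e-6 -> CLOSED

Answer: yes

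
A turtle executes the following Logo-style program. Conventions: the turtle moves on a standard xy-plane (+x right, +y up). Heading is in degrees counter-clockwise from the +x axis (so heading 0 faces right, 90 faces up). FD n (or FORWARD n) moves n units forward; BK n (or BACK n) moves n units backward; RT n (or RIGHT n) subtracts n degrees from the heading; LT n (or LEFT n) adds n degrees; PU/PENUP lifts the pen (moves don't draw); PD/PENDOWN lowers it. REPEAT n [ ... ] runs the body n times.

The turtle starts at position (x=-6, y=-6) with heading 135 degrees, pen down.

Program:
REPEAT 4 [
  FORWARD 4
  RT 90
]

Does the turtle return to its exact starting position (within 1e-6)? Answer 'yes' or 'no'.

Answer: yes

Derivation:
Executing turtle program step by step:
Start: pos=(-6,-6), heading=135, pen down
REPEAT 4 [
  -- iteration 1/4 --
  FD 4: (-6,-6) -> (-8.828,-3.172) [heading=135, draw]
  RT 90: heading 135 -> 45
  -- iteration 2/4 --
  FD 4: (-8.828,-3.172) -> (-6,-0.343) [heading=45, draw]
  RT 90: heading 45 -> 315
  -- iteration 3/4 --
  FD 4: (-6,-0.343) -> (-3.172,-3.172) [heading=315, draw]
  RT 90: heading 315 -> 225
  -- iteration 4/4 --
  FD 4: (-3.172,-3.172) -> (-6,-6) [heading=225, draw]
  RT 90: heading 225 -> 135
]
Final: pos=(-6,-6), heading=135, 4 segment(s) drawn

Start position: (-6, -6)
Final position: (-6, -6)
Distance = 0; < 1e-6 -> CLOSED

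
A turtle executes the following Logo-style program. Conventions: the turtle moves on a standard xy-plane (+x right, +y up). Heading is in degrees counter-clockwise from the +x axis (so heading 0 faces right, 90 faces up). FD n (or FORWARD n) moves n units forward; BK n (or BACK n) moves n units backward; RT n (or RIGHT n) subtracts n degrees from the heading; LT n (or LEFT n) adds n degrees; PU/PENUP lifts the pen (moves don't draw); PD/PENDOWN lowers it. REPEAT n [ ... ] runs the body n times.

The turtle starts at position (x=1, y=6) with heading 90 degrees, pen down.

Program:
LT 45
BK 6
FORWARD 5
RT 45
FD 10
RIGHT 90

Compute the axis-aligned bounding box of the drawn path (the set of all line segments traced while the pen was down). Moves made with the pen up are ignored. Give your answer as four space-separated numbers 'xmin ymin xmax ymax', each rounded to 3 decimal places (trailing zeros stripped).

Executing turtle program step by step:
Start: pos=(1,6), heading=90, pen down
LT 45: heading 90 -> 135
BK 6: (1,6) -> (5.243,1.757) [heading=135, draw]
FD 5: (5.243,1.757) -> (1.707,5.293) [heading=135, draw]
RT 45: heading 135 -> 90
FD 10: (1.707,5.293) -> (1.707,15.293) [heading=90, draw]
RT 90: heading 90 -> 0
Final: pos=(1.707,15.293), heading=0, 3 segment(s) drawn

Segment endpoints: x in {1, 1.707, 1.707, 5.243}, y in {1.757, 5.293, 6, 15.293}
xmin=1, ymin=1.757, xmax=5.243, ymax=15.293

Answer: 1 1.757 5.243 15.293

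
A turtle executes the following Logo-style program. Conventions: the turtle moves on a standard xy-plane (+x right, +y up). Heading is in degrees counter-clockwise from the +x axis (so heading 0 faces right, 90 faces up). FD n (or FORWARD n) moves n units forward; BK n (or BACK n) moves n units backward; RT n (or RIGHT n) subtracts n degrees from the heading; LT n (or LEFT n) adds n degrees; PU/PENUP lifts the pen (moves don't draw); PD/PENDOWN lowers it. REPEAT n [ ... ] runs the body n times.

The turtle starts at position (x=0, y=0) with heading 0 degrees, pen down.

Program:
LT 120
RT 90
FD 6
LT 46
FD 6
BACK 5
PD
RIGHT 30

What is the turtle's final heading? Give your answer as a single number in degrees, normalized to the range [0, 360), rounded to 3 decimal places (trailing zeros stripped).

Executing turtle program step by step:
Start: pos=(0,0), heading=0, pen down
LT 120: heading 0 -> 120
RT 90: heading 120 -> 30
FD 6: (0,0) -> (5.196,3) [heading=30, draw]
LT 46: heading 30 -> 76
FD 6: (5.196,3) -> (6.648,8.822) [heading=76, draw]
BK 5: (6.648,8.822) -> (5.438,3.97) [heading=76, draw]
PD: pen down
RT 30: heading 76 -> 46
Final: pos=(5.438,3.97), heading=46, 3 segment(s) drawn

Answer: 46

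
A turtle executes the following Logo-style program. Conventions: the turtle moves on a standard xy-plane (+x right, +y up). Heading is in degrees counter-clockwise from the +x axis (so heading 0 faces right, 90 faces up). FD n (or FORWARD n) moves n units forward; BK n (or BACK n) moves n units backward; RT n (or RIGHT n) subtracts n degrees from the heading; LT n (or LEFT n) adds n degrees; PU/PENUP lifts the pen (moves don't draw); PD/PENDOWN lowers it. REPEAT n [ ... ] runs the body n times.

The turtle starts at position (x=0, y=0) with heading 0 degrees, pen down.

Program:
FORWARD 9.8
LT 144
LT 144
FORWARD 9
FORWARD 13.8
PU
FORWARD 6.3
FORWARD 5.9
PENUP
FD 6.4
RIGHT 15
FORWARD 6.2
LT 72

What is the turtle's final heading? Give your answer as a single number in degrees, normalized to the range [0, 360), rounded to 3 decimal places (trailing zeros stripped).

Executing turtle program step by step:
Start: pos=(0,0), heading=0, pen down
FD 9.8: (0,0) -> (9.8,0) [heading=0, draw]
LT 144: heading 0 -> 144
LT 144: heading 144 -> 288
FD 9: (9.8,0) -> (12.581,-8.56) [heading=288, draw]
FD 13.8: (12.581,-8.56) -> (16.846,-21.684) [heading=288, draw]
PU: pen up
FD 6.3: (16.846,-21.684) -> (18.792,-27.676) [heading=288, move]
FD 5.9: (18.792,-27.676) -> (20.616,-33.287) [heading=288, move]
PU: pen up
FD 6.4: (20.616,-33.287) -> (22.593,-39.374) [heading=288, move]
RT 15: heading 288 -> 273
FD 6.2: (22.593,-39.374) -> (22.918,-45.565) [heading=273, move]
LT 72: heading 273 -> 345
Final: pos=(22.918,-45.565), heading=345, 3 segment(s) drawn

Answer: 345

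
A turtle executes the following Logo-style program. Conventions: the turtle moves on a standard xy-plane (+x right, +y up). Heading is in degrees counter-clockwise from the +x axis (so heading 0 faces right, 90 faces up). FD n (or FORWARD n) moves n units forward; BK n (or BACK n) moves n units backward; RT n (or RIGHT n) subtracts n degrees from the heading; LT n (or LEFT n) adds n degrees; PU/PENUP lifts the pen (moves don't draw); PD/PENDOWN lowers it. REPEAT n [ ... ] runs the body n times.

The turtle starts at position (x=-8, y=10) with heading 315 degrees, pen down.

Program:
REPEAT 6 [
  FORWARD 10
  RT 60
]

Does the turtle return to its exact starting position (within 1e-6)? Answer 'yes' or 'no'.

Answer: yes

Derivation:
Executing turtle program step by step:
Start: pos=(-8,10), heading=315, pen down
REPEAT 6 [
  -- iteration 1/6 --
  FD 10: (-8,10) -> (-0.929,2.929) [heading=315, draw]
  RT 60: heading 315 -> 255
  -- iteration 2/6 --
  FD 10: (-0.929,2.929) -> (-3.517,-6.73) [heading=255, draw]
  RT 60: heading 255 -> 195
  -- iteration 3/6 --
  FD 10: (-3.517,-6.73) -> (-13.176,-9.319) [heading=195, draw]
  RT 60: heading 195 -> 135
  -- iteration 4/6 --
  FD 10: (-13.176,-9.319) -> (-20.247,-2.247) [heading=135, draw]
  RT 60: heading 135 -> 75
  -- iteration 5/6 --
  FD 10: (-20.247,-2.247) -> (-17.659,7.412) [heading=75, draw]
  RT 60: heading 75 -> 15
  -- iteration 6/6 --
  FD 10: (-17.659,7.412) -> (-8,10) [heading=15, draw]
  RT 60: heading 15 -> 315
]
Final: pos=(-8,10), heading=315, 6 segment(s) drawn

Start position: (-8, 10)
Final position: (-8, 10)
Distance = 0; < 1e-6 -> CLOSED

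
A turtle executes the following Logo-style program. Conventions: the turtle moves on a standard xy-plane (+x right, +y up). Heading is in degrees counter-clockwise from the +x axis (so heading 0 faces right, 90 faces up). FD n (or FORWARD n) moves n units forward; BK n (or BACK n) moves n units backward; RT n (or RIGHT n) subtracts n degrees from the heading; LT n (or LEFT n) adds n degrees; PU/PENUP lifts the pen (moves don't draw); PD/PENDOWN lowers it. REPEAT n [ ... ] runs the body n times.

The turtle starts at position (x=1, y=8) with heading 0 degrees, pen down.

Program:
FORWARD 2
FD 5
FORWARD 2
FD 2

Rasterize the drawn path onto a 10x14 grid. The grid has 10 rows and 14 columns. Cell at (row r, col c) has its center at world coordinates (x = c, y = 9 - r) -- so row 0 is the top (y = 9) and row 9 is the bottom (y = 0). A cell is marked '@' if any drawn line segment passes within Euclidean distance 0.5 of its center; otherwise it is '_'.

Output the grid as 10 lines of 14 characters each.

Segment 0: (1,8) -> (3,8)
Segment 1: (3,8) -> (8,8)
Segment 2: (8,8) -> (10,8)
Segment 3: (10,8) -> (12,8)

Answer: ______________
_@@@@@@@@@@@@_
______________
______________
______________
______________
______________
______________
______________
______________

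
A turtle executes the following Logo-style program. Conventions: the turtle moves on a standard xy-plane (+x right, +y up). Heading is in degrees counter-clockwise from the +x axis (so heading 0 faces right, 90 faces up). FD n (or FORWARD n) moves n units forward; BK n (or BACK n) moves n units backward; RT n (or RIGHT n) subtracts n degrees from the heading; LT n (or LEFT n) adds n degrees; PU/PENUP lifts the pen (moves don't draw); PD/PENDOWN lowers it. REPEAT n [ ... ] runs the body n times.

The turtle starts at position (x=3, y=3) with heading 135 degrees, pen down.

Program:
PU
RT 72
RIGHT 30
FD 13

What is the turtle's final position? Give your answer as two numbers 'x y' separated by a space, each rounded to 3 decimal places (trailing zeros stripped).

Answer: 13.903 10.08

Derivation:
Executing turtle program step by step:
Start: pos=(3,3), heading=135, pen down
PU: pen up
RT 72: heading 135 -> 63
RT 30: heading 63 -> 33
FD 13: (3,3) -> (13.903,10.08) [heading=33, move]
Final: pos=(13.903,10.08), heading=33, 0 segment(s) drawn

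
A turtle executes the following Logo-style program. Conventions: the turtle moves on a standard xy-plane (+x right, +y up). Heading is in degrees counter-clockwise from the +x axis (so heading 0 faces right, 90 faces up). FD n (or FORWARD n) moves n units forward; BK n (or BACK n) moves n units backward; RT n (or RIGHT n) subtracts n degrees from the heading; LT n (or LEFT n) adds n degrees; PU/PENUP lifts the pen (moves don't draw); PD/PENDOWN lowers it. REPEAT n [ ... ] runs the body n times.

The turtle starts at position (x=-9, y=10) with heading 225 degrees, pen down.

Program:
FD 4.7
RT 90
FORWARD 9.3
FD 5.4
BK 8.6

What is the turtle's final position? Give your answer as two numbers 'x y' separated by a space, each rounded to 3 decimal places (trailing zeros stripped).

Answer: -16.637 10.99

Derivation:
Executing turtle program step by step:
Start: pos=(-9,10), heading=225, pen down
FD 4.7: (-9,10) -> (-12.323,6.677) [heading=225, draw]
RT 90: heading 225 -> 135
FD 9.3: (-12.323,6.677) -> (-18.899,13.253) [heading=135, draw]
FD 5.4: (-18.899,13.253) -> (-22.718,17.071) [heading=135, draw]
BK 8.6: (-22.718,17.071) -> (-16.637,10.99) [heading=135, draw]
Final: pos=(-16.637,10.99), heading=135, 4 segment(s) drawn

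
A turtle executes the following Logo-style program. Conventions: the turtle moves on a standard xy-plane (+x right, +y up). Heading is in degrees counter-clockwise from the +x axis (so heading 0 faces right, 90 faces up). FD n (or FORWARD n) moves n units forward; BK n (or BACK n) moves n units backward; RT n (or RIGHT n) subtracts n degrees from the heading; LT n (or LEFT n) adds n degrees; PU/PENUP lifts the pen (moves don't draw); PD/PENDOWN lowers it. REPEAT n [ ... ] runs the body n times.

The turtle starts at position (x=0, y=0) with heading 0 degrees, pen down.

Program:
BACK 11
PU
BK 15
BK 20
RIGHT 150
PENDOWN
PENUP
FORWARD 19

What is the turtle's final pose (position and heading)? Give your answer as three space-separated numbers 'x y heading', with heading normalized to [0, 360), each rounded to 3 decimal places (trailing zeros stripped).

Executing turtle program step by step:
Start: pos=(0,0), heading=0, pen down
BK 11: (0,0) -> (-11,0) [heading=0, draw]
PU: pen up
BK 15: (-11,0) -> (-26,0) [heading=0, move]
BK 20: (-26,0) -> (-46,0) [heading=0, move]
RT 150: heading 0 -> 210
PD: pen down
PU: pen up
FD 19: (-46,0) -> (-62.454,-9.5) [heading=210, move]
Final: pos=(-62.454,-9.5), heading=210, 1 segment(s) drawn

Answer: -62.454 -9.5 210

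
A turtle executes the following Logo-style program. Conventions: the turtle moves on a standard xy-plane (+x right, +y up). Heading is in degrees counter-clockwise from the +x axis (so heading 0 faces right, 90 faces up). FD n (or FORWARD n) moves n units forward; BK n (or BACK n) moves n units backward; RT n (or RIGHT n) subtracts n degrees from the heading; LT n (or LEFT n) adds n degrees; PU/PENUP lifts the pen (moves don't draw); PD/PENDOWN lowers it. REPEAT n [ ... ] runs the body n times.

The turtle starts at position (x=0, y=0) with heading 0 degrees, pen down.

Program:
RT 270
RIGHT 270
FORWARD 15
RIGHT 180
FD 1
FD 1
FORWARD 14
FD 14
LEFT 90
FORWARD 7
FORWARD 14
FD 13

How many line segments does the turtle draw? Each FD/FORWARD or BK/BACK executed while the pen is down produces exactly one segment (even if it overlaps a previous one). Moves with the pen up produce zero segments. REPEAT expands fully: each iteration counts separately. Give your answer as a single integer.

Answer: 8

Derivation:
Executing turtle program step by step:
Start: pos=(0,0), heading=0, pen down
RT 270: heading 0 -> 90
RT 270: heading 90 -> 180
FD 15: (0,0) -> (-15,0) [heading=180, draw]
RT 180: heading 180 -> 0
FD 1: (-15,0) -> (-14,0) [heading=0, draw]
FD 1: (-14,0) -> (-13,0) [heading=0, draw]
FD 14: (-13,0) -> (1,0) [heading=0, draw]
FD 14: (1,0) -> (15,0) [heading=0, draw]
LT 90: heading 0 -> 90
FD 7: (15,0) -> (15,7) [heading=90, draw]
FD 14: (15,7) -> (15,21) [heading=90, draw]
FD 13: (15,21) -> (15,34) [heading=90, draw]
Final: pos=(15,34), heading=90, 8 segment(s) drawn
Segments drawn: 8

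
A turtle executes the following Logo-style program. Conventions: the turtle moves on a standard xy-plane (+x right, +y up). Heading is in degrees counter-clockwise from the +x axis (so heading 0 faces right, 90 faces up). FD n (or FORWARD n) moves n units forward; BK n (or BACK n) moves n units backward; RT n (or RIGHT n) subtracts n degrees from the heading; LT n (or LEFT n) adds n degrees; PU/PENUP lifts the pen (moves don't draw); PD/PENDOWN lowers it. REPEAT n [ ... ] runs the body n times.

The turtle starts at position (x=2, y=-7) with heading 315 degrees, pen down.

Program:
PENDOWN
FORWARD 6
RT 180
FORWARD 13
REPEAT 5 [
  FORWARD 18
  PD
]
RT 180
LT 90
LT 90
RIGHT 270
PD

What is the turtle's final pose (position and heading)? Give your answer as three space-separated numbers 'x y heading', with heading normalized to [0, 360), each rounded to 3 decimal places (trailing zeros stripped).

Answer: -66.589 61.589 225

Derivation:
Executing turtle program step by step:
Start: pos=(2,-7), heading=315, pen down
PD: pen down
FD 6: (2,-7) -> (6.243,-11.243) [heading=315, draw]
RT 180: heading 315 -> 135
FD 13: (6.243,-11.243) -> (-2.95,-2.05) [heading=135, draw]
REPEAT 5 [
  -- iteration 1/5 --
  FD 18: (-2.95,-2.05) -> (-15.678,10.678) [heading=135, draw]
  PD: pen down
  -- iteration 2/5 --
  FD 18: (-15.678,10.678) -> (-28.406,23.406) [heading=135, draw]
  PD: pen down
  -- iteration 3/5 --
  FD 18: (-28.406,23.406) -> (-41.134,36.134) [heading=135, draw]
  PD: pen down
  -- iteration 4/5 --
  FD 18: (-41.134,36.134) -> (-53.861,48.861) [heading=135, draw]
  PD: pen down
  -- iteration 5/5 --
  FD 18: (-53.861,48.861) -> (-66.589,61.589) [heading=135, draw]
  PD: pen down
]
RT 180: heading 135 -> 315
LT 90: heading 315 -> 45
LT 90: heading 45 -> 135
RT 270: heading 135 -> 225
PD: pen down
Final: pos=(-66.589,61.589), heading=225, 7 segment(s) drawn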